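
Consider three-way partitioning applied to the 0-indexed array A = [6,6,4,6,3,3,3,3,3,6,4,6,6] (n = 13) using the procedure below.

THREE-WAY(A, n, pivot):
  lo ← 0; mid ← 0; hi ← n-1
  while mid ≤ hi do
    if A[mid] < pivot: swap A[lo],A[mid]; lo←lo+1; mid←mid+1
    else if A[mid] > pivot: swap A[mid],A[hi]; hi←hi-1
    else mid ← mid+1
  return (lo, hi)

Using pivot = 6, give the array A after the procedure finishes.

[4,3,3,3,3,3,4,6,6,6,6,6,6]

pivot = 6; lo=0, mid=0, hi=12
A[mid]=6=6: mid=1
A[mid]=6=6: mid=2
A[mid]=4<6: swap A[0],A[2]; lo=1,mid=3 → [4,6,6,6,3,3,3,3,3,6,4,6,6]
A[mid]=6=6: mid=4
A[mid]=3<6: swap A[1],A[4]; lo=2,mid=5 → [4,3,6,6,6,3,3,3,3,6,4,6,6]
A[mid]=3<6: swap A[2],A[5]; lo=3,mid=6 → [4,3,3,6,6,6,3,3,3,6,4,6,6]
A[mid]=3<6: swap A[3],A[6]; lo=4,mid=7 → [4,3,3,3,6,6,6,3,3,6,4,6,6]
A[mid]=3<6: swap A[4],A[7]; lo=5,mid=8 → [4,3,3,3,3,6,6,6,3,6,4,6,6]
A[mid]=3<6: swap A[5],A[8]; lo=6,mid=9 → [4,3,3,3,3,3,6,6,6,6,4,6,6]
A[mid]=6=6: mid=10
A[mid]=4<6: swap A[6],A[10]; lo=7,mid=11 → [4,3,3,3,3,3,4,6,6,6,6,6,6]
A[mid]=6=6: mid=12
A[mid]=6=6: mid=13
end: lo=7, hi=12; A = [4,3,3,3,3,3,4,6,6,6,6,6,6]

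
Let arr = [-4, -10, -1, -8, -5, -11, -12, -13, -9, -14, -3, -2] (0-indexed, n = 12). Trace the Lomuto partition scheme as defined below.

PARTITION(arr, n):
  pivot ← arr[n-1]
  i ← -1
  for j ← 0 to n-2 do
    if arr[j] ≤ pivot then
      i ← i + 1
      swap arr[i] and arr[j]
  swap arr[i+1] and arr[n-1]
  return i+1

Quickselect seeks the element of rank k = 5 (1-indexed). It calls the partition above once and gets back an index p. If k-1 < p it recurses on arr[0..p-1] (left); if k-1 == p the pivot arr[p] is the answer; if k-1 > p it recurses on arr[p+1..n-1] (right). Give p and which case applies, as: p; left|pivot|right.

10; left

pivot = arr[11] = -2; i = -1
j=0: arr[0]=-4 ≤ -2 → i=0, swap arr[0],arr[0] (no change) → [-4, -10, -1, -8, -5, -11, -12, -13, -9, -14, -3, -2]
j=1: arr[1]=-10 ≤ -2 → i=1, swap arr[1],arr[1] (no change) → [-4, -10, -1, -8, -5, -11, -12, -13, -9, -14, -3, -2]
j=2: arr[2]=-1 > -2 → no swap
j=3: arr[3]=-8 ≤ -2 → i=2, swap arr[2],arr[3] → [-4, -10, -8, -1, -5, -11, -12, -13, -9, -14, -3, -2]
j=4: arr[4]=-5 ≤ -2 → i=3, swap arr[3],arr[4] → [-4, -10, -8, -5, -1, -11, -12, -13, -9, -14, -3, -2]
j=5: arr[5]=-11 ≤ -2 → i=4, swap arr[4],arr[5] → [-4, -10, -8, -5, -11, -1, -12, -13, -9, -14, -3, -2]
j=6: arr[6]=-12 ≤ -2 → i=5, swap arr[5],arr[6] → [-4, -10, -8, -5, -11, -12, -1, -13, -9, -14, -3, -2]
j=7: arr[7]=-13 ≤ -2 → i=6, swap arr[6],arr[7] → [-4, -10, -8, -5, -11, -12, -13, -1, -9, -14, -3, -2]
j=8: arr[8]=-9 ≤ -2 → i=7, swap arr[7],arr[8] → [-4, -10, -8, -5, -11, -12, -13, -9, -1, -14, -3, -2]
j=9: arr[9]=-14 ≤ -2 → i=8, swap arr[8],arr[9] → [-4, -10, -8, -5, -11, -12, -13, -9, -14, -1, -3, -2]
j=10: arr[10]=-3 ≤ -2 → i=9, swap arr[9],arr[10] → [-4, -10, -8, -5, -11, -12, -13, -9, -14, -3, -1, -2]
final swap arr[10],arr[11] → [-4, -10, -8, -5, -11, -12, -13, -9, -14, -3, -2, -1]; return 10
p = 10; k-1 = 4 < 10 ⇒ left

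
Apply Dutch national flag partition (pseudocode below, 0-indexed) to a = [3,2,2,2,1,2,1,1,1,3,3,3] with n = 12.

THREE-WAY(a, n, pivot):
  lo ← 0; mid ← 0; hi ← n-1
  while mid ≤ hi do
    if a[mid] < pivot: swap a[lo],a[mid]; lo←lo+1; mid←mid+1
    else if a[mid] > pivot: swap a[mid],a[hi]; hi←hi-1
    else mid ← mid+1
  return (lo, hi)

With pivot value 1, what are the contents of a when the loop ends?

[1,1,1,1,2,2,2,2,3,3,3,3]

pivot = 1; lo=0, mid=0, hi=11
a[mid]=3>1: swap a[0],a[11]; hi=10 → [3,2,2,2,1,2,1,1,1,3,3,3]
a[mid]=3>1: swap a[0],a[10]; hi=9 → [3,2,2,2,1,2,1,1,1,3,3,3]
a[mid]=3>1: swap a[0],a[9]; hi=8 → [3,2,2,2,1,2,1,1,1,3,3,3]
a[mid]=3>1: swap a[0],a[8]; hi=7 → [1,2,2,2,1,2,1,1,3,3,3,3]
a[mid]=1=1: mid=1
a[mid]=2>1: swap a[1],a[7]; hi=6 → [1,1,2,2,1,2,1,2,3,3,3,3]
a[mid]=1=1: mid=2
a[mid]=2>1: swap a[2],a[6]; hi=5 → [1,1,1,2,1,2,2,2,3,3,3,3]
a[mid]=1=1: mid=3
a[mid]=2>1: swap a[3],a[5]; hi=4 → [1,1,1,2,1,2,2,2,3,3,3,3]
a[mid]=2>1: swap a[3],a[4]; hi=3 → [1,1,1,1,2,2,2,2,3,3,3,3]
a[mid]=1=1: mid=4
end: lo=0, hi=3; a = [1,1,1,1,2,2,2,2,3,3,3,3]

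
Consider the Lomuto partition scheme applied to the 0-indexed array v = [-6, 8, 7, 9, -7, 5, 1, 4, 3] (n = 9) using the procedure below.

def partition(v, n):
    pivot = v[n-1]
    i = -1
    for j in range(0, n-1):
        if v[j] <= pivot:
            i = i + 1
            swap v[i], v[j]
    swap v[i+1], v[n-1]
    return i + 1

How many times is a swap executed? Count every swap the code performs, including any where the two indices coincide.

pivot = v[8] = 3; i = -1
j=0: v[0]=-6 ≤ 3 → i=0, swap v[0],v[0] (no change) → [-6, 8, 7, 9, -7, 5, 1, 4, 3]
j=1: v[1]=8 > 3 → no swap
j=2: v[2]=7 > 3 → no swap
j=3: v[3]=9 > 3 → no swap
j=4: v[4]=-7 ≤ 3 → i=1, swap v[1],v[4] → [-6, -7, 7, 9, 8, 5, 1, 4, 3]
j=5: v[5]=5 > 3 → no swap
j=6: v[6]=1 ≤ 3 → i=2, swap v[2],v[6] → [-6, -7, 1, 9, 8, 5, 7, 4, 3]
j=7: v[7]=4 > 3 → no swap
final swap v[3],v[8] → [-6, -7, 1, 3, 8, 5, 7, 4, 9]; return 3

4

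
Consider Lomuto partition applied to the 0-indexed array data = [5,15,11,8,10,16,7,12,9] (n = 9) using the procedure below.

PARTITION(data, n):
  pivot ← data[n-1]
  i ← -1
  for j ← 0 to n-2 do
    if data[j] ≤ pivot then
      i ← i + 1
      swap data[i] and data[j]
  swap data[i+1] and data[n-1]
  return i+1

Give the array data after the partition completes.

pivot = data[8] = 9; i = -1
j=0: data[0]=5 ≤ 9 → i=0, swap data[0],data[0] (no change) → [5,15,11,8,10,16,7,12,9]
j=1: data[1]=15 > 9 → no swap
j=2: data[2]=11 > 9 → no swap
j=3: data[3]=8 ≤ 9 → i=1, swap data[1],data[3] → [5,8,11,15,10,16,7,12,9]
j=4: data[4]=10 > 9 → no swap
j=5: data[5]=16 > 9 → no swap
j=6: data[6]=7 ≤ 9 → i=2, swap data[2],data[6] → [5,8,7,15,10,16,11,12,9]
j=7: data[7]=12 > 9 → no swap
final swap data[3],data[8] → [5,8,7,9,10,16,11,12,15]; return 3

[5,8,7,9,10,16,11,12,15]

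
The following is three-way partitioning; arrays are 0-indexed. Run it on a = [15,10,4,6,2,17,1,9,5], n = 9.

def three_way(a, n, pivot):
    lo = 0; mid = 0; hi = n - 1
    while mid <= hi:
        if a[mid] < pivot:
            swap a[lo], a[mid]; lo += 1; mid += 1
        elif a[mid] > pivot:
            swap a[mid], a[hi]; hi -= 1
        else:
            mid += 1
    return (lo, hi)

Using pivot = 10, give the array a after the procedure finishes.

lo=0 mid=0 hi=8
15>10: swap(0,8), hi=7 ⇒ [5,10,4,6,2,17,1,9,15]
5<10: swap(0,0), lo=1 mid=1 ⇒ [5,10,4,6,2,17,1,9,15]
10=10: mid=2
4<10: swap(1,2), lo=2 mid=3 ⇒ [5,4,10,6,2,17,1,9,15]
6<10: swap(2,3), lo=3 mid=4 ⇒ [5,4,6,10,2,17,1,9,15]
2<10: swap(3,4), lo=4 mid=5 ⇒ [5,4,6,2,10,17,1,9,15]
17>10: swap(5,7), hi=6 ⇒ [5,4,6,2,10,9,1,17,15]
9<10: swap(4,5), lo=5 mid=6 ⇒ [5,4,6,2,9,10,1,17,15]
1<10: swap(5,6), lo=6 mid=7 ⇒ [5,4,6,2,9,1,10,17,15]
done. lo=6 hi=6; a=[5,4,6,2,9,1,10,17,15]

[5,4,6,2,9,1,10,17,15]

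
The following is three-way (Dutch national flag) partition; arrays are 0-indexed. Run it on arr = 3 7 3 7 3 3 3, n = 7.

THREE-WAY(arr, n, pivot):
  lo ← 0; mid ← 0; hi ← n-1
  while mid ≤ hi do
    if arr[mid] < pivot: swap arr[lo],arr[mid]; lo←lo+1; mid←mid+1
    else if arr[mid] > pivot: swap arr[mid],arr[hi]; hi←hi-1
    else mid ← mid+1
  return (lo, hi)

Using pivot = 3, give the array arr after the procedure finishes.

3 3 3 3 3 7 7

lo=0 mid=0 hi=6
3=3: mid=1
7>3: swap(1,6), hi=5 ⇒ 3 3 3 7 3 3 7
3=3: mid=2
3=3: mid=3
7>3: swap(3,5), hi=4 ⇒ 3 3 3 3 3 7 7
3=3: mid=4
3=3: mid=5
done. lo=0 hi=4; arr=3 3 3 3 3 7 7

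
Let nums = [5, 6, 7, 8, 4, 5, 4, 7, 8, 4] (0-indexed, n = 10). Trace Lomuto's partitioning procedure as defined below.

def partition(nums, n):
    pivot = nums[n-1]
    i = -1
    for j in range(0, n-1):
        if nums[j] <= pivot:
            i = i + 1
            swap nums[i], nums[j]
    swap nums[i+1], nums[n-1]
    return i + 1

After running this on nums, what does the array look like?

[4, 4, 4, 8, 5, 5, 6, 7, 8, 7]

pivot=4, i=-1
j=0: 5>4, skip
j=1: 6>4, skip
j=2: 7>4, skip
j=3: 8>4, skip
j=4: 4≤4, i=0, swap(0,4) ⇒ [4, 6, 7, 8, 5, 5, 4, 7, 8, 4]
j=5: 5>4, skip
j=6: 4≤4, i=1, swap(1,6) ⇒ [4, 4, 7, 8, 5, 5, 6, 7, 8, 4]
j=7: 7>4, skip
j=8: 8>4, skip
swap(2,9) ⇒ [4, 4, 4, 8, 5, 5, 6, 7, 8, 7]; return 2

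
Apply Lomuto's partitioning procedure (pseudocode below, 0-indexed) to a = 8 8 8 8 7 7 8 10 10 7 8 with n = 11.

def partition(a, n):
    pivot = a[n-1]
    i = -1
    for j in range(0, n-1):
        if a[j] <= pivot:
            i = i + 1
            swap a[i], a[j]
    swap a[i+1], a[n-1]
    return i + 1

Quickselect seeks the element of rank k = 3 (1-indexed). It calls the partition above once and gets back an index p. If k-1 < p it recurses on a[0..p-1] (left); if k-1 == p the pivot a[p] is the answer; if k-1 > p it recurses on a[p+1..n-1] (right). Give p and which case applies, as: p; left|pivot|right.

8; left

pivot=8, i=-1
j=0: 8≤8, i=0, swap(0,0) ⇒ 8 8 8 8 7 7 8 10 10 7 8
j=1: 8≤8, i=1, swap(1,1) ⇒ 8 8 8 8 7 7 8 10 10 7 8
j=2: 8≤8, i=2, swap(2,2) ⇒ 8 8 8 8 7 7 8 10 10 7 8
j=3: 8≤8, i=3, swap(3,3) ⇒ 8 8 8 8 7 7 8 10 10 7 8
j=4: 7≤8, i=4, swap(4,4) ⇒ 8 8 8 8 7 7 8 10 10 7 8
j=5: 7≤8, i=5, swap(5,5) ⇒ 8 8 8 8 7 7 8 10 10 7 8
j=6: 8≤8, i=6, swap(6,6) ⇒ 8 8 8 8 7 7 8 10 10 7 8
j=7: 10>8, skip
j=8: 10>8, skip
j=9: 7≤8, i=7, swap(7,9) ⇒ 8 8 8 8 7 7 8 7 10 10 8
swap(8,10) ⇒ 8 8 8 8 7 7 8 7 8 10 10; return 8
p = 8; k-1 = 2 < 8 ⇒ left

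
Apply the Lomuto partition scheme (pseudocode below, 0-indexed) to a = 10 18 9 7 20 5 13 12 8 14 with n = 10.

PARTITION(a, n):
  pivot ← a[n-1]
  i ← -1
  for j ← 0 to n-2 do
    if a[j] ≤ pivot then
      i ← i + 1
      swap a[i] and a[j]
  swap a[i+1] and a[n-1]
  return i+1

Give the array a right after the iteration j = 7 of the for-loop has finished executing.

10 9 7 5 13 12 20 18 8 14

pivot=14, i=-1
j=0: 10≤14, i=0, swap(0,0) ⇒ 10 18 9 7 20 5 13 12 8 14
j=1: 18>14, skip
j=2: 9≤14, i=1, swap(1,2) ⇒ 10 9 18 7 20 5 13 12 8 14
j=3: 7≤14, i=2, swap(2,3) ⇒ 10 9 7 18 20 5 13 12 8 14
j=4: 20>14, skip
j=5: 5≤14, i=3, swap(3,5) ⇒ 10 9 7 5 20 18 13 12 8 14
j=6: 13≤14, i=4, swap(4,6) ⇒ 10 9 7 5 13 18 20 12 8 14
j=7: 12≤14, i=5, swap(5,7) ⇒ 10 9 7 5 13 12 20 18 8 14
(after j=7) a = 10 9 7 5 13 12 20 18 8 14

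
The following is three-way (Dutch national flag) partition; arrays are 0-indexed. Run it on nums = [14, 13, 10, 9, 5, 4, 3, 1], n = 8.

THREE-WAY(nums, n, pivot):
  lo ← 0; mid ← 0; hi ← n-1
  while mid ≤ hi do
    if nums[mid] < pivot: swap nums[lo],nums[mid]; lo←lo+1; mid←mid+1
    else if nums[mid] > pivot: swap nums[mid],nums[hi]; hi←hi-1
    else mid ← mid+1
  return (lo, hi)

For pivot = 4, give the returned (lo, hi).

pivot = 4; lo=0, mid=0, hi=7
nums[mid]=14>4: swap nums[0],nums[7]; hi=6 → [1, 13, 10, 9, 5, 4, 3, 14]
nums[mid]=1<4: swap nums[0],nums[0]; lo=1,mid=1 → [1, 13, 10, 9, 5, 4, 3, 14]
nums[mid]=13>4: swap nums[1],nums[6]; hi=5 → [1, 3, 10, 9, 5, 4, 13, 14]
nums[mid]=3<4: swap nums[1],nums[1]; lo=2,mid=2 → [1, 3, 10, 9, 5, 4, 13, 14]
nums[mid]=10>4: swap nums[2],nums[5]; hi=4 → [1, 3, 4, 9, 5, 10, 13, 14]
nums[mid]=4=4: mid=3
nums[mid]=9>4: swap nums[3],nums[4]; hi=3 → [1, 3, 4, 5, 9, 10, 13, 14]
nums[mid]=5>4: swap nums[3],nums[3]; hi=2 → [1, 3, 4, 5, 9, 10, 13, 14]
end: lo=2, hi=2; nums = [1, 3, 4, 5, 9, 10, 13, 14]

(2, 2)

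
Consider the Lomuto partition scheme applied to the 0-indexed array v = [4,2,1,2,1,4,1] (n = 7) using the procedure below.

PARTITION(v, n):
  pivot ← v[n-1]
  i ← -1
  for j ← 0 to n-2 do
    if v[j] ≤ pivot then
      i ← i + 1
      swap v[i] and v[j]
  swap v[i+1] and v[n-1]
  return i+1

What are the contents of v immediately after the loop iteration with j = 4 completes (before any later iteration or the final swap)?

pivot=1, i=-1
j=0: 4>1, skip
j=1: 2>1, skip
j=2: 1≤1, i=0, swap(0,2) ⇒ [1,2,4,2,1,4,1]
j=3: 2>1, skip
j=4: 1≤1, i=1, swap(1,4) ⇒ [1,1,4,2,2,4,1]
(after j=4) v = [1,1,4,2,2,4,1]

[1,1,4,2,2,4,1]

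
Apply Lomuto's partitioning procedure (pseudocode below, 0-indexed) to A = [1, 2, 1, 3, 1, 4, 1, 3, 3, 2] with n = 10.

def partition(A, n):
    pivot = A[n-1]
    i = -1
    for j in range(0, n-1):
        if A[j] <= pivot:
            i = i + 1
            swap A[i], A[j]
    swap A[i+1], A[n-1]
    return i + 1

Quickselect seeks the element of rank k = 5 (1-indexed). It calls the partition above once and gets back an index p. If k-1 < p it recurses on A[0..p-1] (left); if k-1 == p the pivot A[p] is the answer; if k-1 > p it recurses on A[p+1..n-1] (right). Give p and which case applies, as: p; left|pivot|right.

5; left

pivot=2, i=-1
j=0: 1≤2, i=0, swap(0,0) ⇒ [1, 2, 1, 3, 1, 4, 1, 3, 3, 2]
j=1: 2≤2, i=1, swap(1,1) ⇒ [1, 2, 1, 3, 1, 4, 1, 3, 3, 2]
j=2: 1≤2, i=2, swap(2,2) ⇒ [1, 2, 1, 3, 1, 4, 1, 3, 3, 2]
j=3: 3>2, skip
j=4: 1≤2, i=3, swap(3,4) ⇒ [1, 2, 1, 1, 3, 4, 1, 3, 3, 2]
j=5: 4>2, skip
j=6: 1≤2, i=4, swap(4,6) ⇒ [1, 2, 1, 1, 1, 4, 3, 3, 3, 2]
j=7: 3>2, skip
j=8: 3>2, skip
swap(5,9) ⇒ [1, 2, 1, 1, 1, 2, 3, 3, 3, 4]; return 5
p = 5; k-1 = 4 < 5 ⇒ left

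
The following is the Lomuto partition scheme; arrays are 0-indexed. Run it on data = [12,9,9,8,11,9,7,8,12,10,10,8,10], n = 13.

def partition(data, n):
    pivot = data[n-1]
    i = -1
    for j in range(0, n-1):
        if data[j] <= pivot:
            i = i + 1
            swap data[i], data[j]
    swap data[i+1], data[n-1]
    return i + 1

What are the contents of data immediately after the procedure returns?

[9,9,8,9,7,8,10,10,8,10,12,12,11]

pivot = data[12] = 10; i = -1
j=0: data[0]=12 > 10 → no swap
j=1: data[1]=9 ≤ 10 → i=0, swap data[0],data[1] → [9,12,9,8,11,9,7,8,12,10,10,8,10]
j=2: data[2]=9 ≤ 10 → i=1, swap data[1],data[2] → [9,9,12,8,11,9,7,8,12,10,10,8,10]
j=3: data[3]=8 ≤ 10 → i=2, swap data[2],data[3] → [9,9,8,12,11,9,7,8,12,10,10,8,10]
j=4: data[4]=11 > 10 → no swap
j=5: data[5]=9 ≤ 10 → i=3, swap data[3],data[5] → [9,9,8,9,11,12,7,8,12,10,10,8,10]
j=6: data[6]=7 ≤ 10 → i=4, swap data[4],data[6] → [9,9,8,9,7,12,11,8,12,10,10,8,10]
j=7: data[7]=8 ≤ 10 → i=5, swap data[5],data[7] → [9,9,8,9,7,8,11,12,12,10,10,8,10]
j=8: data[8]=12 > 10 → no swap
j=9: data[9]=10 ≤ 10 → i=6, swap data[6],data[9] → [9,9,8,9,7,8,10,12,12,11,10,8,10]
j=10: data[10]=10 ≤ 10 → i=7, swap data[7],data[10] → [9,9,8,9,7,8,10,10,12,11,12,8,10]
j=11: data[11]=8 ≤ 10 → i=8, swap data[8],data[11] → [9,9,8,9,7,8,10,10,8,11,12,12,10]
final swap data[9],data[12] → [9,9,8,9,7,8,10,10,8,10,12,12,11]; return 9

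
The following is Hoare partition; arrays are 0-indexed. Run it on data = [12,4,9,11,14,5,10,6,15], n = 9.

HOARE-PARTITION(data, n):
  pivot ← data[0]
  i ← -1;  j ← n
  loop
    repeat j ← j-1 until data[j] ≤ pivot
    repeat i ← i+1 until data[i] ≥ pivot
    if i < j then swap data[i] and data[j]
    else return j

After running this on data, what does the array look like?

pivot = data[0] = 12; i = -1, j = 9
j→7 (data[7]=6≤12), i→0 (data[0]=12≥12); i<j, swap → [6,4,9,11,14,5,10,12,15]
j→6 (data[6]=10≤12), i→4 (data[4]=14≥12); i<j, swap → [6,4,9,11,10,5,14,12,15]
j→5, i→6; i≥j, return j=5. data = [6,4,9,11,10,5,14,12,15]

[6,4,9,11,10,5,14,12,15]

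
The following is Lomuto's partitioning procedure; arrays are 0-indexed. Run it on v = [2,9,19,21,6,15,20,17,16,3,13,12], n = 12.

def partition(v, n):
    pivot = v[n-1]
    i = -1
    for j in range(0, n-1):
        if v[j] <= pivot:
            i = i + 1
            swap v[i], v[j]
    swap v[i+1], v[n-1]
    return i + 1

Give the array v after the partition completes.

pivot = v[11] = 12; i = -1
j=0: v[0]=2 ≤ 12 → i=0, swap v[0],v[0] (no change) → [2,9,19,21,6,15,20,17,16,3,13,12]
j=1: v[1]=9 ≤ 12 → i=1, swap v[1],v[1] (no change) → [2,9,19,21,6,15,20,17,16,3,13,12]
j=2: v[2]=19 > 12 → no swap
j=3: v[3]=21 > 12 → no swap
j=4: v[4]=6 ≤ 12 → i=2, swap v[2],v[4] → [2,9,6,21,19,15,20,17,16,3,13,12]
j=5: v[5]=15 > 12 → no swap
j=6: v[6]=20 > 12 → no swap
j=7: v[7]=17 > 12 → no swap
j=8: v[8]=16 > 12 → no swap
j=9: v[9]=3 ≤ 12 → i=3, swap v[3],v[9] → [2,9,6,3,19,15,20,17,16,21,13,12]
j=10: v[10]=13 > 12 → no swap
final swap v[4],v[11] → [2,9,6,3,12,15,20,17,16,21,13,19]; return 4

[2,9,6,3,12,15,20,17,16,21,13,19]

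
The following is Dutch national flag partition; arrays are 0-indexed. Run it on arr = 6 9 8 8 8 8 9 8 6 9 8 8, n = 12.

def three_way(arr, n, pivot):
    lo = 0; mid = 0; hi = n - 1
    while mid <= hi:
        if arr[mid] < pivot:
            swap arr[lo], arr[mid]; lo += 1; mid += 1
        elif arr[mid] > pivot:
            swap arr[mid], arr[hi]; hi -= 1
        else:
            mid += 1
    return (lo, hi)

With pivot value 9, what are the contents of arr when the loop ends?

6 8 8 8 8 8 6 8 8 9 9 9

pivot = 9; lo=0, mid=0, hi=11
arr[mid]=6<9: swap arr[0],arr[0]; lo=1,mid=1 → 6 9 8 8 8 8 9 8 6 9 8 8
arr[mid]=9=9: mid=2
arr[mid]=8<9: swap arr[1],arr[2]; lo=2,mid=3 → 6 8 9 8 8 8 9 8 6 9 8 8
arr[mid]=8<9: swap arr[2],arr[3]; lo=3,mid=4 → 6 8 8 9 8 8 9 8 6 9 8 8
arr[mid]=8<9: swap arr[3],arr[4]; lo=4,mid=5 → 6 8 8 8 9 8 9 8 6 9 8 8
arr[mid]=8<9: swap arr[4],arr[5]; lo=5,mid=6 → 6 8 8 8 8 9 9 8 6 9 8 8
arr[mid]=9=9: mid=7
arr[mid]=8<9: swap arr[5],arr[7]; lo=6,mid=8 → 6 8 8 8 8 8 9 9 6 9 8 8
arr[mid]=6<9: swap arr[6],arr[8]; lo=7,mid=9 → 6 8 8 8 8 8 6 9 9 9 8 8
arr[mid]=9=9: mid=10
arr[mid]=8<9: swap arr[7],arr[10]; lo=8,mid=11 → 6 8 8 8 8 8 6 8 9 9 9 8
arr[mid]=8<9: swap arr[8],arr[11]; lo=9,mid=12 → 6 8 8 8 8 8 6 8 8 9 9 9
end: lo=9, hi=11; arr = 6 8 8 8 8 8 6 8 8 9 9 9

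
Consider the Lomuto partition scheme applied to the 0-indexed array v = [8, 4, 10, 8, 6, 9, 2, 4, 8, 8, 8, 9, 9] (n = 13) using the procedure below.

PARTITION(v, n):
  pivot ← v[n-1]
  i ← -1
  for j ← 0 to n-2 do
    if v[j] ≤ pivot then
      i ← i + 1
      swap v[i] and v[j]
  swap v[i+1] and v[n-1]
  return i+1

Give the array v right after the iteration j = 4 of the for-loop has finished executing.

pivot=9, i=-1
j=0: 8≤9, i=0, swap(0,0) ⇒ [8, 4, 10, 8, 6, 9, 2, 4, 8, 8, 8, 9, 9]
j=1: 4≤9, i=1, swap(1,1) ⇒ [8, 4, 10, 8, 6, 9, 2, 4, 8, 8, 8, 9, 9]
j=2: 10>9, skip
j=3: 8≤9, i=2, swap(2,3) ⇒ [8, 4, 8, 10, 6, 9, 2, 4, 8, 8, 8, 9, 9]
j=4: 6≤9, i=3, swap(3,4) ⇒ [8, 4, 8, 6, 10, 9, 2, 4, 8, 8, 8, 9, 9]
(after j=4) v = [8, 4, 8, 6, 10, 9, 2, 4, 8, 8, 8, 9, 9]

[8, 4, 8, 6, 10, 9, 2, 4, 8, 8, 8, 9, 9]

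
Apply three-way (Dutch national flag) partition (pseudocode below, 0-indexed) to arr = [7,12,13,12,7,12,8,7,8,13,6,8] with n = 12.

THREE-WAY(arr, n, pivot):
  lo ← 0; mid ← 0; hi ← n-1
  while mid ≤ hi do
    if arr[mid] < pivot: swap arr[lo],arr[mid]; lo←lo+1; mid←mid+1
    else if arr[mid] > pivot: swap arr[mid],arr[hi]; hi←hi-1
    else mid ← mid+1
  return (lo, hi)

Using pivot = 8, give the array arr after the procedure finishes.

pivot = 8; lo=0, mid=0, hi=11
arr[mid]=7<8: swap arr[0],arr[0]; lo=1,mid=1 → [7,12,13,12,7,12,8,7,8,13,6,8]
arr[mid]=12>8: swap arr[1],arr[11]; hi=10 → [7,8,13,12,7,12,8,7,8,13,6,12]
arr[mid]=8=8: mid=2
arr[mid]=13>8: swap arr[2],arr[10]; hi=9 → [7,8,6,12,7,12,8,7,8,13,13,12]
arr[mid]=6<8: swap arr[1],arr[2]; lo=2,mid=3 → [7,6,8,12,7,12,8,7,8,13,13,12]
arr[mid]=12>8: swap arr[3],arr[9]; hi=8 → [7,6,8,13,7,12,8,7,8,12,13,12]
arr[mid]=13>8: swap arr[3],arr[8]; hi=7 → [7,6,8,8,7,12,8,7,13,12,13,12]
arr[mid]=8=8: mid=4
arr[mid]=7<8: swap arr[2],arr[4]; lo=3,mid=5 → [7,6,7,8,8,12,8,7,13,12,13,12]
arr[mid]=12>8: swap arr[5],arr[7]; hi=6 → [7,6,7,8,8,7,8,12,13,12,13,12]
arr[mid]=7<8: swap arr[3],arr[5]; lo=4,mid=6 → [7,6,7,7,8,8,8,12,13,12,13,12]
arr[mid]=8=8: mid=7
end: lo=4, hi=6; arr = [7,6,7,7,8,8,8,12,13,12,13,12]

[7,6,7,7,8,8,8,12,13,12,13,12]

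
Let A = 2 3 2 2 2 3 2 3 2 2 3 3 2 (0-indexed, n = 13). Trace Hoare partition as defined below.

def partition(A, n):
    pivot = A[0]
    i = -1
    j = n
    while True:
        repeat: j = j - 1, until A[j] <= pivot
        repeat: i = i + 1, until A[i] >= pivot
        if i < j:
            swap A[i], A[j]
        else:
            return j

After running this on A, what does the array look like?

pivot = A[0] = 2; i = -1, j = 13
j→12 (A[12]=2≤2), i→0 (A[0]=2≥2); i<j, swap → 2 3 2 2 2 3 2 3 2 2 3 3 2
j→9 (A[9]=2≤2), i→1 (A[1]=3≥2); i<j, swap → 2 2 2 2 2 3 2 3 2 3 3 3 2
j→8 (A[8]=2≤2), i→2 (A[2]=2≥2); i<j, swap → 2 2 2 2 2 3 2 3 2 3 3 3 2
j→6 (A[6]=2≤2), i→3 (A[3]=2≥2); i<j, swap → 2 2 2 2 2 3 2 3 2 3 3 3 2
j→4, i→4; i≥j, return j=4. A = 2 2 2 2 2 3 2 3 2 3 3 3 2

2 2 2 2 2 3 2 3 2 3 3 3 2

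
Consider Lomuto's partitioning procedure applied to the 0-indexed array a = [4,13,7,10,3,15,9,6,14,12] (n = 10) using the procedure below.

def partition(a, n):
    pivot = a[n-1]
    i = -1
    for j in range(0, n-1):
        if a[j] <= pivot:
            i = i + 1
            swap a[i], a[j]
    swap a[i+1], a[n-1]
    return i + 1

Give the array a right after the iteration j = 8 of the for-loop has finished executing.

pivot=12, i=-1
j=0: 4≤12, i=0, swap(0,0) ⇒ [4,13,7,10,3,15,9,6,14,12]
j=1: 13>12, skip
j=2: 7≤12, i=1, swap(1,2) ⇒ [4,7,13,10,3,15,9,6,14,12]
j=3: 10≤12, i=2, swap(2,3) ⇒ [4,7,10,13,3,15,9,6,14,12]
j=4: 3≤12, i=3, swap(3,4) ⇒ [4,7,10,3,13,15,9,6,14,12]
j=5: 15>12, skip
j=6: 9≤12, i=4, swap(4,6) ⇒ [4,7,10,3,9,15,13,6,14,12]
j=7: 6≤12, i=5, swap(5,7) ⇒ [4,7,10,3,9,6,13,15,14,12]
j=8: 14>12, skip
(after j=8) a = [4,7,10,3,9,6,13,15,14,12]

[4,7,10,3,9,6,13,15,14,12]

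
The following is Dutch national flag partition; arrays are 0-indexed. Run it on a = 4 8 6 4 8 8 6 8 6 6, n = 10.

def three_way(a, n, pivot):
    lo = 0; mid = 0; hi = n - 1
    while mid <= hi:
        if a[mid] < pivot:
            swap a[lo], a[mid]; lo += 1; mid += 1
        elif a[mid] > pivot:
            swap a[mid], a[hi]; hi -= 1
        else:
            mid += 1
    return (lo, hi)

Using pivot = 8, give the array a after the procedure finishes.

4 6 4 6 6 6 8 8 8 8

pivot = 8; lo=0, mid=0, hi=9
a[mid]=4<8: swap a[0],a[0]; lo=1,mid=1 → 4 8 6 4 8 8 6 8 6 6
a[mid]=8=8: mid=2
a[mid]=6<8: swap a[1],a[2]; lo=2,mid=3 → 4 6 8 4 8 8 6 8 6 6
a[mid]=4<8: swap a[2],a[3]; lo=3,mid=4 → 4 6 4 8 8 8 6 8 6 6
a[mid]=8=8: mid=5
a[mid]=8=8: mid=6
a[mid]=6<8: swap a[3],a[6]; lo=4,mid=7 → 4 6 4 6 8 8 8 8 6 6
a[mid]=8=8: mid=8
a[mid]=6<8: swap a[4],a[8]; lo=5,mid=9 → 4 6 4 6 6 8 8 8 8 6
a[mid]=6<8: swap a[5],a[9]; lo=6,mid=10 → 4 6 4 6 6 6 8 8 8 8
end: lo=6, hi=9; a = 4 6 4 6 6 6 8 8 8 8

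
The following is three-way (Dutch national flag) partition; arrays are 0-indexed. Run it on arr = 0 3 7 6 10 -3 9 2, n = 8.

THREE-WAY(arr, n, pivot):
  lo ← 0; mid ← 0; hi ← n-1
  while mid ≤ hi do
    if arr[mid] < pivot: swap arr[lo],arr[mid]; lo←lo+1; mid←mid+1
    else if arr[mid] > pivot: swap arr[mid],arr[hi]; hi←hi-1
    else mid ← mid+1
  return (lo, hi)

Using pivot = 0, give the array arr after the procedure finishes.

pivot = 0; lo=0, mid=0, hi=7
arr[mid]=0=0: mid=1
arr[mid]=3>0: swap arr[1],arr[7]; hi=6 → 0 2 7 6 10 -3 9 3
arr[mid]=2>0: swap arr[1],arr[6]; hi=5 → 0 9 7 6 10 -3 2 3
arr[mid]=9>0: swap arr[1],arr[5]; hi=4 → 0 -3 7 6 10 9 2 3
arr[mid]=-3<0: swap arr[0],arr[1]; lo=1,mid=2 → -3 0 7 6 10 9 2 3
arr[mid]=7>0: swap arr[2],arr[4]; hi=3 → -3 0 10 6 7 9 2 3
arr[mid]=10>0: swap arr[2],arr[3]; hi=2 → -3 0 6 10 7 9 2 3
arr[mid]=6>0: swap arr[2],arr[2]; hi=1 → -3 0 6 10 7 9 2 3
end: lo=1, hi=1; arr = -3 0 6 10 7 9 2 3

-3 0 6 10 7 9 2 3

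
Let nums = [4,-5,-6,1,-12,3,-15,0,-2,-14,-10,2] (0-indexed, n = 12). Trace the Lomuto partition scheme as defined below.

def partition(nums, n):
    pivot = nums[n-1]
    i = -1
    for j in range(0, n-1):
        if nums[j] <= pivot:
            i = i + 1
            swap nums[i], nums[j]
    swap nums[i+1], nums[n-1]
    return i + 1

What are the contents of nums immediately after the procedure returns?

pivot = nums[11] = 2; i = -1
j=0: nums[0]=4 > 2 → no swap
j=1: nums[1]=-5 ≤ 2 → i=0, swap nums[0],nums[1] → [-5,4,-6,1,-12,3,-15,0,-2,-14,-10,2]
j=2: nums[2]=-6 ≤ 2 → i=1, swap nums[1],nums[2] → [-5,-6,4,1,-12,3,-15,0,-2,-14,-10,2]
j=3: nums[3]=1 ≤ 2 → i=2, swap nums[2],nums[3] → [-5,-6,1,4,-12,3,-15,0,-2,-14,-10,2]
j=4: nums[4]=-12 ≤ 2 → i=3, swap nums[3],nums[4] → [-5,-6,1,-12,4,3,-15,0,-2,-14,-10,2]
j=5: nums[5]=3 > 2 → no swap
j=6: nums[6]=-15 ≤ 2 → i=4, swap nums[4],nums[6] → [-5,-6,1,-12,-15,3,4,0,-2,-14,-10,2]
j=7: nums[7]=0 ≤ 2 → i=5, swap nums[5],nums[7] → [-5,-6,1,-12,-15,0,4,3,-2,-14,-10,2]
j=8: nums[8]=-2 ≤ 2 → i=6, swap nums[6],nums[8] → [-5,-6,1,-12,-15,0,-2,3,4,-14,-10,2]
j=9: nums[9]=-14 ≤ 2 → i=7, swap nums[7],nums[9] → [-5,-6,1,-12,-15,0,-2,-14,4,3,-10,2]
j=10: nums[10]=-10 ≤ 2 → i=8, swap nums[8],nums[10] → [-5,-6,1,-12,-15,0,-2,-14,-10,3,4,2]
final swap nums[9],nums[11] → [-5,-6,1,-12,-15,0,-2,-14,-10,2,4,3]; return 9

[-5,-6,1,-12,-15,0,-2,-14,-10,2,4,3]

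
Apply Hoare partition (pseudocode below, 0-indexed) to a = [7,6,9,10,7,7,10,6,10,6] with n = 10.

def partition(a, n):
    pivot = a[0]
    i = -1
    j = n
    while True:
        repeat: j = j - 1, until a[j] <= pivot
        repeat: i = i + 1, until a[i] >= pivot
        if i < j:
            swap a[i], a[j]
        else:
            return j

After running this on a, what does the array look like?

[6,6,6,7,7,10,10,9,10,7]

pivot=7
j stops at 9 (6), i stops at 0 (7); swap ⇒ [6,6,9,10,7,7,10,6,10,7]
j stops at 7 (6), i stops at 2 (9); swap ⇒ [6,6,6,10,7,7,10,9,10,7]
j stops at 5 (7), i stops at 3 (10); swap ⇒ [6,6,6,7,7,10,10,9,10,7]
j stops at 4, i stops at 4; i≥j ⇒ return 4. a=[6,6,6,7,7,10,10,9,10,7]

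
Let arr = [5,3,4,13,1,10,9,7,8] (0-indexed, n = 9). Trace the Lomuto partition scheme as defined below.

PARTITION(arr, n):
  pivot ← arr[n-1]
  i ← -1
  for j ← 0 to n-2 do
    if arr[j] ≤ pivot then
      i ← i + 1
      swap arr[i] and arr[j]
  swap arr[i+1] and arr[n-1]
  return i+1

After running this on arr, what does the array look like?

pivot=8, i=-1
j=0: 5≤8, i=0, swap(0,0) ⇒ [5,3,4,13,1,10,9,7,8]
j=1: 3≤8, i=1, swap(1,1) ⇒ [5,3,4,13,1,10,9,7,8]
j=2: 4≤8, i=2, swap(2,2) ⇒ [5,3,4,13,1,10,9,7,8]
j=3: 13>8, skip
j=4: 1≤8, i=3, swap(3,4) ⇒ [5,3,4,1,13,10,9,7,8]
j=5: 10>8, skip
j=6: 9>8, skip
j=7: 7≤8, i=4, swap(4,7) ⇒ [5,3,4,1,7,10,9,13,8]
swap(5,8) ⇒ [5,3,4,1,7,8,9,13,10]; return 5

[5,3,4,1,7,8,9,13,10]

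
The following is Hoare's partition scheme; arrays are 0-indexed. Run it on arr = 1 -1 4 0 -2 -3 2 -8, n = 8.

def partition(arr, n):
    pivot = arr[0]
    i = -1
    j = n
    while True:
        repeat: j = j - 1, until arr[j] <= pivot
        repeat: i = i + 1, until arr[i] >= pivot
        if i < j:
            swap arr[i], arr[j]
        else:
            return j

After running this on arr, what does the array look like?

pivot = arr[0] = 1; i = -1, j = 8
j→7 (arr[7]=-8≤1), i→0 (arr[0]=1≥1); i<j, swap → -8 -1 4 0 -2 -3 2 1
j→5 (arr[5]=-3≤1), i→2 (arr[2]=4≥1); i<j, swap → -8 -1 -3 0 -2 4 2 1
j→4, i→5; i≥j, return j=4. arr = -8 -1 -3 0 -2 4 2 1

-8 -1 -3 0 -2 4 2 1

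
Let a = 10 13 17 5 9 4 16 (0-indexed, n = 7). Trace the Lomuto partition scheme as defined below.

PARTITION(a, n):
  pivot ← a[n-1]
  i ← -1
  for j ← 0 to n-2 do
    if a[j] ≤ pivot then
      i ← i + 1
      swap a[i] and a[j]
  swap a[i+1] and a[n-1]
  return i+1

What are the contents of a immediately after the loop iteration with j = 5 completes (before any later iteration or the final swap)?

10 13 5 9 4 17 16

pivot=16, i=-1
j=0: 10≤16, i=0, swap(0,0) ⇒ 10 13 17 5 9 4 16
j=1: 13≤16, i=1, swap(1,1) ⇒ 10 13 17 5 9 4 16
j=2: 17>16, skip
j=3: 5≤16, i=2, swap(2,3) ⇒ 10 13 5 17 9 4 16
j=4: 9≤16, i=3, swap(3,4) ⇒ 10 13 5 9 17 4 16
j=5: 4≤16, i=4, swap(4,5) ⇒ 10 13 5 9 4 17 16
(after j=5) a = 10 13 5 9 4 17 16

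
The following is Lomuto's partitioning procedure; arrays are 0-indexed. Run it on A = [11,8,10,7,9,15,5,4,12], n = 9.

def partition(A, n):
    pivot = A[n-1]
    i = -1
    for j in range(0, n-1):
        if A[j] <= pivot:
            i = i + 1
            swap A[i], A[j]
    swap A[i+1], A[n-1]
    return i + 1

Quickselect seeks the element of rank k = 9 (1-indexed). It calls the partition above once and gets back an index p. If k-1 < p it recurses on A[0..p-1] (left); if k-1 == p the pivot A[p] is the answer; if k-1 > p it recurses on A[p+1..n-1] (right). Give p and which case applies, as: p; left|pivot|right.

7; right

pivot = A[8] = 12; i = -1
j=0: A[0]=11 ≤ 12 → i=0, swap A[0],A[0] (no change) → [11,8,10,7,9,15,5,4,12]
j=1: A[1]=8 ≤ 12 → i=1, swap A[1],A[1] (no change) → [11,8,10,7,9,15,5,4,12]
j=2: A[2]=10 ≤ 12 → i=2, swap A[2],A[2] (no change) → [11,8,10,7,9,15,5,4,12]
j=3: A[3]=7 ≤ 12 → i=3, swap A[3],A[3] (no change) → [11,8,10,7,9,15,5,4,12]
j=4: A[4]=9 ≤ 12 → i=4, swap A[4],A[4] (no change) → [11,8,10,7,9,15,5,4,12]
j=5: A[5]=15 > 12 → no swap
j=6: A[6]=5 ≤ 12 → i=5, swap A[5],A[6] → [11,8,10,7,9,5,15,4,12]
j=7: A[7]=4 ≤ 12 → i=6, swap A[6],A[7] → [11,8,10,7,9,5,4,15,12]
final swap A[7],A[8] → [11,8,10,7,9,5,4,12,15]; return 7
p = 7; k-1 = 8 > 7 ⇒ right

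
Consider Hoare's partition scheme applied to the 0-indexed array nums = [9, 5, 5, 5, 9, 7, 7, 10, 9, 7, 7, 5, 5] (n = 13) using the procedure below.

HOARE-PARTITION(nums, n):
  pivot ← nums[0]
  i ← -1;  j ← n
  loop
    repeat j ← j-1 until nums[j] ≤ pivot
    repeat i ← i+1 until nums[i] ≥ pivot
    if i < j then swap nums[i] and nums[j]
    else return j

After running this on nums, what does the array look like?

[5, 5, 5, 5, 5, 7, 7, 7, 7, 9, 10, 9, 9]

pivot = nums[0] = 9; i = -1, j = 13
j→12 (nums[12]=5≤9), i→0 (nums[0]=9≥9); i<j, swap → [5, 5, 5, 5, 9, 7, 7, 10, 9, 7, 7, 5, 9]
j→11 (nums[11]=5≤9), i→4 (nums[4]=9≥9); i<j, swap → [5, 5, 5, 5, 5, 7, 7, 10, 9, 7, 7, 9, 9]
j→10 (nums[10]=7≤9), i→7 (nums[7]=10≥9); i<j, swap → [5, 5, 5, 5, 5, 7, 7, 7, 9, 7, 10, 9, 9]
j→9 (nums[9]=7≤9), i→8 (nums[8]=9≥9); i<j, swap → [5, 5, 5, 5, 5, 7, 7, 7, 7, 9, 10, 9, 9]
j→8, i→9; i≥j, return j=8. nums = [5, 5, 5, 5, 5, 7, 7, 7, 7, 9, 10, 9, 9]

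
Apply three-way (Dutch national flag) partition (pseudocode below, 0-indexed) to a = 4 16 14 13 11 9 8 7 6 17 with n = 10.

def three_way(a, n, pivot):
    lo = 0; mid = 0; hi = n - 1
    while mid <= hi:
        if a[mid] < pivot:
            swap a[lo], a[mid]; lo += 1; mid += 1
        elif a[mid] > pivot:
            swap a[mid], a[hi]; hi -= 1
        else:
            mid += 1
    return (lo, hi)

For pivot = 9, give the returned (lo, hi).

pivot = 9; lo=0, mid=0, hi=9
a[mid]=4<9: swap a[0],a[0]; lo=1,mid=1 → 4 16 14 13 11 9 8 7 6 17
a[mid]=16>9: swap a[1],a[9]; hi=8 → 4 17 14 13 11 9 8 7 6 16
a[mid]=17>9: swap a[1],a[8]; hi=7 → 4 6 14 13 11 9 8 7 17 16
a[mid]=6<9: swap a[1],a[1]; lo=2,mid=2 → 4 6 14 13 11 9 8 7 17 16
a[mid]=14>9: swap a[2],a[7]; hi=6 → 4 6 7 13 11 9 8 14 17 16
a[mid]=7<9: swap a[2],a[2]; lo=3,mid=3 → 4 6 7 13 11 9 8 14 17 16
a[mid]=13>9: swap a[3],a[6]; hi=5 → 4 6 7 8 11 9 13 14 17 16
a[mid]=8<9: swap a[3],a[3]; lo=4,mid=4 → 4 6 7 8 11 9 13 14 17 16
a[mid]=11>9: swap a[4],a[5]; hi=4 → 4 6 7 8 9 11 13 14 17 16
a[mid]=9=9: mid=5
end: lo=4, hi=4; a = 4 6 7 8 9 11 13 14 17 16

(4, 4)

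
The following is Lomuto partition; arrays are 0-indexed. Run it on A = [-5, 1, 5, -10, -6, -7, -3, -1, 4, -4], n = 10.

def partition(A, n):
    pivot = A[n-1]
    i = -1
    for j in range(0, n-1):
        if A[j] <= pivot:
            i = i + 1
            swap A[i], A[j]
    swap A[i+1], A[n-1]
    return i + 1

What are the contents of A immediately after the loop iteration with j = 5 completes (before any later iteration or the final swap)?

pivot = A[9] = -4; i = -1
j=0: A[0]=-5 ≤ -4 → i=0, swap A[0],A[0] (no change) → [-5, 1, 5, -10, -6, -7, -3, -1, 4, -4]
j=1: A[1]=1 > -4 → no swap
j=2: A[2]=5 > -4 → no swap
j=3: A[3]=-10 ≤ -4 → i=1, swap A[1],A[3] → [-5, -10, 5, 1, -6, -7, -3, -1, 4, -4]
j=4: A[4]=-6 ≤ -4 → i=2, swap A[2],A[4] → [-5, -10, -6, 1, 5, -7, -3, -1, 4, -4]
j=5: A[5]=-7 ≤ -4 → i=3, swap A[3],A[5] → [-5, -10, -6, -7, 5, 1, -3, -1, 4, -4]
(after j=5) A = [-5, -10, -6, -7, 5, 1, -3, -1, 4, -4]

[-5, -10, -6, -7, 5, 1, -3, -1, 4, -4]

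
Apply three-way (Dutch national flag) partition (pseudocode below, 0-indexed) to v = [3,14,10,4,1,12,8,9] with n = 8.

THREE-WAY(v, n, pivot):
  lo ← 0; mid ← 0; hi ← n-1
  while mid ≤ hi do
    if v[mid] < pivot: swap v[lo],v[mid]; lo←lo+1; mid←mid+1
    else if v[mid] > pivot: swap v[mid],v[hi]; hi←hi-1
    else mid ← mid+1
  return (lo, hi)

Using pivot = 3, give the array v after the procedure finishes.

lo=0 mid=0 hi=7
3=3: mid=1
14>3: swap(1,7), hi=6 ⇒ [3,9,10,4,1,12,8,14]
9>3: swap(1,6), hi=5 ⇒ [3,8,10,4,1,12,9,14]
8>3: swap(1,5), hi=4 ⇒ [3,12,10,4,1,8,9,14]
12>3: swap(1,4), hi=3 ⇒ [3,1,10,4,12,8,9,14]
1<3: swap(0,1), lo=1 mid=2 ⇒ [1,3,10,4,12,8,9,14]
10>3: swap(2,3), hi=2 ⇒ [1,3,4,10,12,8,9,14]
4>3: swap(2,2), hi=1 ⇒ [1,3,4,10,12,8,9,14]
done. lo=1 hi=1; v=[1,3,4,10,12,8,9,14]

[1,3,4,10,12,8,9,14]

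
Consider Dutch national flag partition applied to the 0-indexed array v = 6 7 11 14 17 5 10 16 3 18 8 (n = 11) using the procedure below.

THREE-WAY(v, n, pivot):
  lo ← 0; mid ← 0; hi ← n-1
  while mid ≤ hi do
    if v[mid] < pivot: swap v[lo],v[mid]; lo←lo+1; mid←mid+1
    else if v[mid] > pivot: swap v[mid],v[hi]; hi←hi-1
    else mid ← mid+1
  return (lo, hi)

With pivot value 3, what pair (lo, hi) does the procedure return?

(0, 0)

lo=0 mid=0 hi=10
6>3: swap(0,10), hi=9 ⇒ 8 7 11 14 17 5 10 16 3 18 6
8>3: swap(0,9), hi=8 ⇒ 18 7 11 14 17 5 10 16 3 8 6
18>3: swap(0,8), hi=7 ⇒ 3 7 11 14 17 5 10 16 18 8 6
3=3: mid=1
7>3: swap(1,7), hi=6 ⇒ 3 16 11 14 17 5 10 7 18 8 6
16>3: swap(1,6), hi=5 ⇒ 3 10 11 14 17 5 16 7 18 8 6
10>3: swap(1,5), hi=4 ⇒ 3 5 11 14 17 10 16 7 18 8 6
5>3: swap(1,4), hi=3 ⇒ 3 17 11 14 5 10 16 7 18 8 6
17>3: swap(1,3), hi=2 ⇒ 3 14 11 17 5 10 16 7 18 8 6
14>3: swap(1,2), hi=1 ⇒ 3 11 14 17 5 10 16 7 18 8 6
11>3: swap(1,1), hi=0 ⇒ 3 11 14 17 5 10 16 7 18 8 6
done. lo=0 hi=0; v=3 11 14 17 5 10 16 7 18 8 6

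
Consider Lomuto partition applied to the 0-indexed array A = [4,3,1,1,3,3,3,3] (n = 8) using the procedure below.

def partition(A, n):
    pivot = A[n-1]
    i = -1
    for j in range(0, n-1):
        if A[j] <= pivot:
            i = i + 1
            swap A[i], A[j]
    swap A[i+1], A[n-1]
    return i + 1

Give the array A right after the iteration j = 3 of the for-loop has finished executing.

[3,1,1,4,3,3,3,3]

pivot = A[7] = 3; i = -1
j=0: A[0]=4 > 3 → no swap
j=1: A[1]=3 ≤ 3 → i=0, swap A[0],A[1] → [3,4,1,1,3,3,3,3]
j=2: A[2]=1 ≤ 3 → i=1, swap A[1],A[2] → [3,1,4,1,3,3,3,3]
j=3: A[3]=1 ≤ 3 → i=2, swap A[2],A[3] → [3,1,1,4,3,3,3,3]
(after j=3) A = [3,1,1,4,3,3,3,3]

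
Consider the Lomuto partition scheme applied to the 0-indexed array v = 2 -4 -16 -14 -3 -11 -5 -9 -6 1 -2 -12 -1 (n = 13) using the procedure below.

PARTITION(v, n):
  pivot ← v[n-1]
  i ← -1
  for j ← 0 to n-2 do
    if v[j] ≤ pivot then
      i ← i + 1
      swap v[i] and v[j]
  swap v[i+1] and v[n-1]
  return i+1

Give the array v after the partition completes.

-4 -16 -14 -3 -11 -5 -9 -6 -2 -12 -1 1 2

pivot=-1, i=-1
j=0: 2>-1, skip
j=1: -4≤-1, i=0, swap(0,1) ⇒ -4 2 -16 -14 -3 -11 -5 -9 -6 1 -2 -12 -1
j=2: -16≤-1, i=1, swap(1,2) ⇒ -4 -16 2 -14 -3 -11 -5 -9 -6 1 -2 -12 -1
j=3: -14≤-1, i=2, swap(2,3) ⇒ -4 -16 -14 2 -3 -11 -5 -9 -6 1 -2 -12 -1
j=4: -3≤-1, i=3, swap(3,4) ⇒ -4 -16 -14 -3 2 -11 -5 -9 -6 1 -2 -12 -1
j=5: -11≤-1, i=4, swap(4,5) ⇒ -4 -16 -14 -3 -11 2 -5 -9 -6 1 -2 -12 -1
j=6: -5≤-1, i=5, swap(5,6) ⇒ -4 -16 -14 -3 -11 -5 2 -9 -6 1 -2 -12 -1
j=7: -9≤-1, i=6, swap(6,7) ⇒ -4 -16 -14 -3 -11 -5 -9 2 -6 1 -2 -12 -1
j=8: -6≤-1, i=7, swap(7,8) ⇒ -4 -16 -14 -3 -11 -5 -9 -6 2 1 -2 -12 -1
j=9: 1>-1, skip
j=10: -2≤-1, i=8, swap(8,10) ⇒ -4 -16 -14 -3 -11 -5 -9 -6 -2 1 2 -12 -1
j=11: -12≤-1, i=9, swap(9,11) ⇒ -4 -16 -14 -3 -11 -5 -9 -6 -2 -12 2 1 -1
swap(10,12) ⇒ -4 -16 -14 -3 -11 -5 -9 -6 -2 -12 -1 1 2; return 10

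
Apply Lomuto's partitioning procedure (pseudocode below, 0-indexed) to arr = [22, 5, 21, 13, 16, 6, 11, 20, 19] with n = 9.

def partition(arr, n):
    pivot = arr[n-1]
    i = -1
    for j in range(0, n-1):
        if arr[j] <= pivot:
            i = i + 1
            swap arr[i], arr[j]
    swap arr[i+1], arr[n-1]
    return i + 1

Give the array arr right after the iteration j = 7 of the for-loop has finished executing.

[5, 13, 16, 6, 11, 22, 21, 20, 19]

pivot = arr[8] = 19; i = -1
j=0: arr[0]=22 > 19 → no swap
j=1: arr[1]=5 ≤ 19 → i=0, swap arr[0],arr[1] → [5, 22, 21, 13, 16, 6, 11, 20, 19]
j=2: arr[2]=21 > 19 → no swap
j=3: arr[3]=13 ≤ 19 → i=1, swap arr[1],arr[3] → [5, 13, 21, 22, 16, 6, 11, 20, 19]
j=4: arr[4]=16 ≤ 19 → i=2, swap arr[2],arr[4] → [5, 13, 16, 22, 21, 6, 11, 20, 19]
j=5: arr[5]=6 ≤ 19 → i=3, swap arr[3],arr[5] → [5, 13, 16, 6, 21, 22, 11, 20, 19]
j=6: arr[6]=11 ≤ 19 → i=4, swap arr[4],arr[6] → [5, 13, 16, 6, 11, 22, 21, 20, 19]
j=7: arr[7]=20 > 19 → no swap
(after j=7) arr = [5, 13, 16, 6, 11, 22, 21, 20, 19]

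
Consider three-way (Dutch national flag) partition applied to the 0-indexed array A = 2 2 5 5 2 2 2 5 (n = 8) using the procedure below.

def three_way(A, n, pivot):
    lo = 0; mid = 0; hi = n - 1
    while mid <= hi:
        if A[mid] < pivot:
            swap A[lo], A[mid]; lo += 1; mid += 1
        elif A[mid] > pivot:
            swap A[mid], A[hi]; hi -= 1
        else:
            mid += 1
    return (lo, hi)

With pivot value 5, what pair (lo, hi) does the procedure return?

(5, 7)

lo=0 mid=0 hi=7
2<5: swap(0,0), lo=1 mid=1 ⇒ 2 2 5 5 2 2 2 5
2<5: swap(1,1), lo=2 mid=2 ⇒ 2 2 5 5 2 2 2 5
5=5: mid=3
5=5: mid=4
2<5: swap(2,4), lo=3 mid=5 ⇒ 2 2 2 5 5 2 2 5
2<5: swap(3,5), lo=4 mid=6 ⇒ 2 2 2 2 5 5 2 5
2<5: swap(4,6), lo=5 mid=7 ⇒ 2 2 2 2 2 5 5 5
5=5: mid=8
done. lo=5 hi=7; A=2 2 2 2 2 5 5 5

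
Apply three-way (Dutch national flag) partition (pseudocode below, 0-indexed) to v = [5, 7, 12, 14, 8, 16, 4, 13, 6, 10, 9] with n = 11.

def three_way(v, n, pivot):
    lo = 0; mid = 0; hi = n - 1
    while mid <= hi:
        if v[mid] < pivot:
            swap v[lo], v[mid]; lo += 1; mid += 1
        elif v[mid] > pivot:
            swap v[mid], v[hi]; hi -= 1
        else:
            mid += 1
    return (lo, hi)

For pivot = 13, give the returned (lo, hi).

pivot = 13; lo=0, mid=0, hi=10
v[mid]=5<13: swap v[0],v[0]; lo=1,mid=1 → [5, 7, 12, 14, 8, 16, 4, 13, 6, 10, 9]
v[mid]=7<13: swap v[1],v[1]; lo=2,mid=2 → [5, 7, 12, 14, 8, 16, 4, 13, 6, 10, 9]
v[mid]=12<13: swap v[2],v[2]; lo=3,mid=3 → [5, 7, 12, 14, 8, 16, 4, 13, 6, 10, 9]
v[mid]=14>13: swap v[3],v[10]; hi=9 → [5, 7, 12, 9, 8, 16, 4, 13, 6, 10, 14]
v[mid]=9<13: swap v[3],v[3]; lo=4,mid=4 → [5, 7, 12, 9, 8, 16, 4, 13, 6, 10, 14]
v[mid]=8<13: swap v[4],v[4]; lo=5,mid=5 → [5, 7, 12, 9, 8, 16, 4, 13, 6, 10, 14]
v[mid]=16>13: swap v[5],v[9]; hi=8 → [5, 7, 12, 9, 8, 10, 4, 13, 6, 16, 14]
v[mid]=10<13: swap v[5],v[5]; lo=6,mid=6 → [5, 7, 12, 9, 8, 10, 4, 13, 6, 16, 14]
v[mid]=4<13: swap v[6],v[6]; lo=7,mid=7 → [5, 7, 12, 9, 8, 10, 4, 13, 6, 16, 14]
v[mid]=13=13: mid=8
v[mid]=6<13: swap v[7],v[8]; lo=8,mid=9 → [5, 7, 12, 9, 8, 10, 4, 6, 13, 16, 14]
end: lo=8, hi=8; v = [5, 7, 12, 9, 8, 10, 4, 6, 13, 16, 14]

(8, 8)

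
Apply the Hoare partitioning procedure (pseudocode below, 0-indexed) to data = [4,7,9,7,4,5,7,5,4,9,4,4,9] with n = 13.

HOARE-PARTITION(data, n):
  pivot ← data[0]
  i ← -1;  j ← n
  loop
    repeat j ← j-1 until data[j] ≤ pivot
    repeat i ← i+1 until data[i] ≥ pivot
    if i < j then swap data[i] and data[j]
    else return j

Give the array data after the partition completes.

[4,4,4,4,7,5,7,5,9,9,7,4,9]

pivot = data[0] = 4; i = -1, j = 13
j→11 (data[11]=4≤4), i→0 (data[0]=4≥4); i<j, swap → [4,7,9,7,4,5,7,5,4,9,4,4,9]
j→10 (data[10]=4≤4), i→1 (data[1]=7≥4); i<j, swap → [4,4,9,7,4,5,7,5,4,9,7,4,9]
j→8 (data[8]=4≤4), i→2 (data[2]=9≥4); i<j, swap → [4,4,4,7,4,5,7,5,9,9,7,4,9]
j→4 (data[4]=4≤4), i→3 (data[3]=7≥4); i<j, swap → [4,4,4,4,7,5,7,5,9,9,7,4,9]
j→3, i→4; i≥j, return j=3. data = [4,4,4,4,7,5,7,5,9,9,7,4,9]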